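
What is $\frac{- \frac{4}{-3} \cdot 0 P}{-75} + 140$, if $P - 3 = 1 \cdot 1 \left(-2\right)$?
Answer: $140$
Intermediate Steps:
$P = 1$ ($P = 3 + 1 \cdot 1 \left(-2\right) = 3 + 1 \left(-2\right) = 3 - 2 = 1$)
$\frac{- \frac{4}{-3} \cdot 0 P}{-75} + 140 = \frac{- \frac{4}{-3} \cdot 0 \cdot 1}{-75} + 140 = - \frac{\left(-4\right) \left(- \frac{1}{3}\right) 0 \cdot 1}{75} + 140 = - \frac{\frac{4}{3} \cdot 0 \cdot 1}{75} + 140 = - \frac{0 \cdot 1}{75} + 140 = \left(- \frac{1}{75}\right) 0 + 140 = 0 + 140 = 140$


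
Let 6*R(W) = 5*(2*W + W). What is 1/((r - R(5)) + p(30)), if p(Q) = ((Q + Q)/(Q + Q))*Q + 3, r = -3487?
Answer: -2/6933 ≈ -0.00028848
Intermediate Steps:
p(Q) = 3 + Q (p(Q) = ((2*Q)/((2*Q)))*Q + 3 = ((2*Q)*(1/(2*Q)))*Q + 3 = 1*Q + 3 = Q + 3 = 3 + Q)
R(W) = 5*W/2 (R(W) = (5*(2*W + W))/6 = (5*(3*W))/6 = (15*W)/6 = 5*W/2)
1/((r - R(5)) + p(30)) = 1/((-3487 - 5*5/2) + (3 + 30)) = 1/((-3487 - 1*25/2) + 33) = 1/((-3487 - 25/2) + 33) = 1/(-6999/2 + 33) = 1/(-6933/2) = -2/6933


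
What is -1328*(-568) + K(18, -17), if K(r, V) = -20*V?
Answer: 754644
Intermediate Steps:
-1328*(-568) + K(18, -17) = -1328*(-568) - 20*(-17) = 754304 + 340 = 754644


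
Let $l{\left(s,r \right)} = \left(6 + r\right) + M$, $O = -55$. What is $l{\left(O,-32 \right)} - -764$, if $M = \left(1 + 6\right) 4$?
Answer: $766$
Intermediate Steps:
$M = 28$ ($M = 7 \cdot 4 = 28$)
$l{\left(s,r \right)} = 34 + r$ ($l{\left(s,r \right)} = \left(6 + r\right) + 28 = 34 + r$)
$l{\left(O,-32 \right)} - -764 = \left(34 - 32\right) - -764 = 2 + 764 = 766$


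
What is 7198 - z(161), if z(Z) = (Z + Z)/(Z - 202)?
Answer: 295440/41 ≈ 7205.9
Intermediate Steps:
z(Z) = 2*Z/(-202 + Z) (z(Z) = (2*Z)/(-202 + Z) = 2*Z/(-202 + Z))
7198 - z(161) = 7198 - 2*161/(-202 + 161) = 7198 - 2*161/(-41) = 7198 - 2*161*(-1)/41 = 7198 - 1*(-322/41) = 7198 + 322/41 = 295440/41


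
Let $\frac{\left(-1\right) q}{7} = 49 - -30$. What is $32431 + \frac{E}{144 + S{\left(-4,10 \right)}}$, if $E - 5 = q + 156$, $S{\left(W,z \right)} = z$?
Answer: $\frac{356713}{11} \approx 32428.0$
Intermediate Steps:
$q = -553$ ($q = - 7 \left(49 - -30\right) = - 7 \left(49 + 30\right) = \left(-7\right) 79 = -553$)
$E = -392$ ($E = 5 + \left(-553 + 156\right) = 5 - 397 = -392$)
$32431 + \frac{E}{144 + S{\left(-4,10 \right)}} = 32431 - \frac{392}{144 + 10} = 32431 - \frac{392}{154} = 32431 - \frac{28}{11} = \frac{356713}{11}$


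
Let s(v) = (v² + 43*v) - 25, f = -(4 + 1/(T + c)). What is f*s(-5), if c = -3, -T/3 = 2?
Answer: 7525/9 ≈ 836.11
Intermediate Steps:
T = -6 (T = -3*2 = -6)
f = -35/9 (f = -(4 + 1/(-6 - 3)) = -(4 + 1/(-9)) = -(4 - ⅑) = -1*35/9 = -35/9 ≈ -3.8889)
s(v) = -25 + v² + 43*v
f*s(-5) = -35*(-25 + (-5)² + 43*(-5))/9 = -35*(-25 + 25 - 215)/9 = -35/9*(-215) = 7525/9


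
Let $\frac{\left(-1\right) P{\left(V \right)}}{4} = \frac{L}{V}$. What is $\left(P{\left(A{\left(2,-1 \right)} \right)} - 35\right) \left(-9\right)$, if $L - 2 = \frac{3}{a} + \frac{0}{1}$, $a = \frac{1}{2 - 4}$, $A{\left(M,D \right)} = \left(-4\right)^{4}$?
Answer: $\frac{5031}{16} \approx 314.44$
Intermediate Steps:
$A{\left(M,D \right)} = 256$
$a = - \frac{1}{2}$ ($a = \frac{1}{-2} = - \frac{1}{2} \approx -0.5$)
$L = -4$ ($L = 2 + \left(\frac{3}{- \frac{1}{2}} + \frac{0}{1}\right) = 2 + \left(3 \left(-2\right) + 0 \cdot 1\right) = 2 + \left(-6 + 0\right) = 2 - 6 = -4$)
$P{\left(V \right)} = \frac{16}{V}$ ($P{\left(V \right)} = - 4 \left(- \frac{4}{V}\right) = \frac{16}{V}$)
$\left(P{\left(A{\left(2,-1 \right)} \right)} - 35\right) \left(-9\right) = \left(\frac{16}{256} - 35\right) \left(-9\right) = \left(16 \cdot \frac{1}{256} - 35\right) \left(-9\right) = \left(\frac{1}{16} - 35\right) \left(-9\right) = \left(- \frac{559}{16}\right) \left(-9\right) = \frac{5031}{16}$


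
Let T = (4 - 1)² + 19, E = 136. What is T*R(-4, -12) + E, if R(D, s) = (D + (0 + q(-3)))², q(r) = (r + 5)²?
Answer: 136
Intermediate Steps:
q(r) = (5 + r)²
R(D, s) = (4 + D)² (R(D, s) = (D + (0 + (5 - 3)²))² = (D + (0 + 2²))² = (D + (0 + 4))² = (D + 4)² = (4 + D)²)
T = 28 (T = 3² + 19 = 9 + 19 = 28)
T*R(-4, -12) + E = 28*(4 - 4)² + 136 = 28*0² + 136 = 28*0 + 136 = 0 + 136 = 136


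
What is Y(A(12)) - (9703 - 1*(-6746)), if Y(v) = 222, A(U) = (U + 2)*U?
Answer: -16227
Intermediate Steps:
A(U) = U*(2 + U) (A(U) = (2 + U)*U = U*(2 + U))
Y(A(12)) - (9703 - 1*(-6746)) = 222 - (9703 - 1*(-6746)) = 222 - (9703 + 6746) = 222 - 1*16449 = 222 - 16449 = -16227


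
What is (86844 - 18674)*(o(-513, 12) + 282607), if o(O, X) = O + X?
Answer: 19231166020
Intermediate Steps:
(86844 - 18674)*(o(-513, 12) + 282607) = (86844 - 18674)*((-513 + 12) + 282607) = 68170*(-501 + 282607) = 68170*282106 = 19231166020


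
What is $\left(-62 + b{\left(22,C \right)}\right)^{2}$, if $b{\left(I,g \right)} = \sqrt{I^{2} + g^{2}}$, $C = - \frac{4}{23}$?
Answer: $\frac{2289528}{529} - \frac{248 \sqrt{64013}}{23} \approx 1599.9$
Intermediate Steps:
$C = - \frac{4}{23}$ ($C = \left(-4\right) \frac{1}{23} = - \frac{4}{23} \approx -0.17391$)
$\left(-62 + b{\left(22,C \right)}\right)^{2} = \left(-62 + \sqrt{22^{2} + \left(- \frac{4}{23}\right)^{2}}\right)^{2} = \left(-62 + \sqrt{484 + \frac{16}{529}}\right)^{2} = \left(-62 + \sqrt{\frac{256052}{529}}\right)^{2} = \left(-62 + \frac{2 \sqrt{64013}}{23}\right)^{2}$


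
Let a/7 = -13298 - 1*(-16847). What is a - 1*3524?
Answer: 21319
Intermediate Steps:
a = 24843 (a = 7*(-13298 - 1*(-16847)) = 7*(-13298 + 16847) = 7*3549 = 24843)
a - 1*3524 = 24843 - 1*3524 = 24843 - 3524 = 21319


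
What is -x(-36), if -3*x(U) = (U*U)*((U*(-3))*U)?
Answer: -1679616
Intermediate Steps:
x(U) = U**4 (x(U) = -U*U*(U*(-3))*U/3 = -U**2*(-3*U)*U/3 = -U**2*(-3*U**2)/3 = -(-1)*U**4 = U**4)
-x(-36) = -1*(-36)**4 = -1*1679616 = -1679616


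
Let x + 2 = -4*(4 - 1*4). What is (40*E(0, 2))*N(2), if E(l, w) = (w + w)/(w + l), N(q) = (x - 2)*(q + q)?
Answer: -1280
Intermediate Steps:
x = -2 (x = -2 - 4*(4 - 1*4) = -2 - 4*(4 - 4) = -2 - 4*0 = -2 + 0 = -2)
N(q) = -8*q (N(q) = (-2 - 2)*(q + q) = -8*q)
E(l, w) = 2*w/(l + w) (E(l, w) = (2*w)/(l + w) = 2*w/(l + w))
(40*E(0, 2))*N(2) = (40*(2*2/(0 + 2)))*(-8*2) = (40*(2*2/2))*(-16) = (40*(2*2*(½)))*(-16) = (40*2)*(-16) = 80*(-16) = -1280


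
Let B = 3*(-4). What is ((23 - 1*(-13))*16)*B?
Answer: -6912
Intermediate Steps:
B = -12
((23 - 1*(-13))*16)*B = ((23 - 1*(-13))*16)*(-12) = ((23 + 13)*16)*(-12) = (36*16)*(-12) = 576*(-12) = -6912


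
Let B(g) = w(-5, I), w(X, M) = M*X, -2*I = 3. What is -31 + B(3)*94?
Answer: 674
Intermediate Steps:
I = -3/2 (I = -½*3 = -3/2 ≈ -1.5000)
B(g) = 15/2 (B(g) = -3/2*(-5) = 15/2)
-31 + B(3)*94 = -31 + (15/2)*94 = -31 + 705 = 674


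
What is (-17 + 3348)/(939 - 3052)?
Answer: -3331/2113 ≈ -1.5764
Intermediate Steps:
(-17 + 3348)/(939 - 3052) = 3331/(-2113) = 3331*(-1/2113) = -3331/2113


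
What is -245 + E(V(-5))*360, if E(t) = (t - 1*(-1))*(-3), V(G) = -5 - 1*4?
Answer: 8395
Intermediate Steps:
V(G) = -9 (V(G) = -5 - 4 = -9)
E(t) = -3 - 3*t (E(t) = (t + 1)*(-3) = (1 + t)*(-3) = -3 - 3*t)
-245 + E(V(-5))*360 = -245 + (-3 - 3*(-9))*360 = -245 + (-3 + 27)*360 = -245 + 24*360 = -245 + 8640 = 8395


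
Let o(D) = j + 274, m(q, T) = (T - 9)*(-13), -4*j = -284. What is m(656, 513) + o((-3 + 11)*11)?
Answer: -6207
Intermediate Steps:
j = 71 (j = -1/4*(-284) = 71)
m(q, T) = 117 - 13*T (m(q, T) = (-9 + T)*(-13) = 117 - 13*T)
o(D) = 345 (o(D) = 71 + 274 = 345)
m(656, 513) + o((-3 + 11)*11) = (117 - 13*513) + 345 = (117 - 6669) + 345 = -6552 + 345 = -6207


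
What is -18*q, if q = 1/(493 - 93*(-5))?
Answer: -9/479 ≈ -0.018789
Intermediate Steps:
q = 1/958 (q = 1/(493 + 465) = 1/958 ≈ 0.0010438)
-18*q = -18*1/958 = -9/479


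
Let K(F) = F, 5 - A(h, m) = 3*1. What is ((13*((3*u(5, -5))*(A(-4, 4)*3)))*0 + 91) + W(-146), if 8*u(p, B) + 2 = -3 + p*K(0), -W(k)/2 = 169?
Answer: -247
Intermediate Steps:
W(k) = -338 (W(k) = -2*169 = -338)
A(h, m) = 2 (A(h, m) = 5 - 3 = 2)
u(p, B) = -5/8 (u(p, B) = -¼ + (-3 + p*0)/8 = -¼ + (-3 + 0)/8 = -¼ + (⅛)*(-3) = -¼ - 3/8 = -5/8)
((13*((3*u(5, -5))*(A(-4, 4)*3)))*0 + 91) + W(-146) = ((13*((3*(-5/8))*(2*3)))*0 + 91) - 338 = ((13*(-15/8*6))*0 + 91) - 338 = ((13*(-45/4))*0 + 91) - 338 = (-585/4*0 + 91) - 338 = (0 + 91) - 338 = 91 - 338 = -247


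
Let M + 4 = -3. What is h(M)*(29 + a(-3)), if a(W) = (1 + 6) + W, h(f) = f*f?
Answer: 1617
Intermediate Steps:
M = -7 (M = -4 - 3 = -7)
h(f) = f²
a(W) = 7 + W
h(M)*(29 + a(-3)) = (-7)²*(29 + (7 - 3)) = 49*(29 + 4) = 49*33 = 1617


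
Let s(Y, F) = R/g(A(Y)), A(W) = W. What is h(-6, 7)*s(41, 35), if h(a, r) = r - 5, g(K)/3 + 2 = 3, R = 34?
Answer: 68/3 ≈ 22.667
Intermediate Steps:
g(K) = 3 (g(K) = -6 + 3*3 = -6 + 9 = 3)
s(Y, F) = 34/3
h(a, r) = -5 + r
h(-6, 7)*s(41, 35) = (-5 + 7)*(34/3) = 2*(34/3) = 68/3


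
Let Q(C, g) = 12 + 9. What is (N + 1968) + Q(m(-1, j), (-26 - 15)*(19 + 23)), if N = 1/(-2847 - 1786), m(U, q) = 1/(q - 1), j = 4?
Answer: 9215036/4633 ≈ 1989.0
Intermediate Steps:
m(U, q) = 1/(-1 + q)
Q(C, g) = 21
N = -1/4633 (N = 1/(-4633) = -1/4633 ≈ -0.00021584)
(N + 1968) + Q(m(-1, j), (-26 - 15)*(19 + 23)) = (-1/4633 + 1968) + 21 = 9117743/4633 + 21 = 9215036/4633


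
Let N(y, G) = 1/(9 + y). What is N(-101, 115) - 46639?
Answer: -4290789/92 ≈ -46639.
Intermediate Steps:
N(-101, 115) - 46639 = 1/(9 - 101) - 46639 = 1/(-92) - 46639 = -1/92 - 46639 = -4290789/92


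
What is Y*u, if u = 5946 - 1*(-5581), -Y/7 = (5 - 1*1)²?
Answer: -1291024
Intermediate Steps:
Y = -112 (Y = -7*(5 - 1*1)² = -7*(5 - 1)² = -7*4² = -7*16 = -112)
u = 11527 (u = 5946 + 5581 = 11527)
Y*u = -112*11527 = -1291024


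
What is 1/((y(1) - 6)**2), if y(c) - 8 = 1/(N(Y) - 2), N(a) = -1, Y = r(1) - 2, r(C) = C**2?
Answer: 9/25 ≈ 0.36000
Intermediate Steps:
Y = -1 (Y = 1**2 - 2 = 1 - 2 = -1)
y(c) = 23/3 (y(c) = 8 + 1/(-1 - 2) = 8 + 1/(-3) = 8 - 1/3 = 23/3)
1/((y(1) - 6)**2) = 1/((23/3 - 6)**2) = 1/((5/3)**2) = 1/(25/9) = 9/25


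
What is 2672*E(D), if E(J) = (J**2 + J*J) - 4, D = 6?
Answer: 181696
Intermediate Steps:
E(J) = -4 + 2*J**2 (E(J) = (J**2 + J**2) - 4 = 2*J**2 - 4 = -4 + 2*J**2)
2672*E(D) = 2672*(-4 + 2*6**2) = 2672*(-4 + 2*36) = 2672*(-4 + 72) = 2672*68 = 181696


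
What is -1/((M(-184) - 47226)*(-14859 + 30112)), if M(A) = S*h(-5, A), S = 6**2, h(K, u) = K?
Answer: 1/723083718 ≈ 1.3830e-9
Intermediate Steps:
S = 36
M(A) = -180 (M(A) = 36*(-5) = -180)
-1/((M(-184) - 47226)*(-14859 + 30112)) = -1/((-180 - 47226)*(-14859 + 30112)) = -1/((-47406*15253)) = -1/(-723083718) = -1*(-1/723083718) = 1/723083718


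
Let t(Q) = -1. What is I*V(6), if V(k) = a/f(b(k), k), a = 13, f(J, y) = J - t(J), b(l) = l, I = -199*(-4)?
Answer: 10348/7 ≈ 1478.3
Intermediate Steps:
I = 796
f(J, y) = 1 + J (f(J, y) = J - 1*(-1) = J + 1 = 1 + J)
V(k) = 13/(1 + k)
I*V(6) = 796*(13/(1 + 6)) = 796*(13/7) = 10348/7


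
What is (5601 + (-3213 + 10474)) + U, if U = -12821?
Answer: 41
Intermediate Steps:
(5601 + (-3213 + 10474)) + U = (5601 + (-3213 + 10474)) - 12821 = (5601 + 7261) - 12821 = 12862 - 12821 = 41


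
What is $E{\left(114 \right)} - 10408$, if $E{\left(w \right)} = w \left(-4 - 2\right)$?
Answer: $-11092$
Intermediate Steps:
$E{\left(w \right)} = - 6 w$ ($E{\left(w \right)} = w \left(-6\right) = - 6 w$)
$E{\left(114 \right)} - 10408 = \left(-6\right) 114 - 10408 = -684 - 10408 = -11092$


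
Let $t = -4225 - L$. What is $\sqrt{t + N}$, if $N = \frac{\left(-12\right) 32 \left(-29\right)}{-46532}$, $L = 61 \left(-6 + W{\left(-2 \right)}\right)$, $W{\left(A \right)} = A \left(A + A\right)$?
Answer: $\frac{i \sqrt{588297503355}}{11633} \approx 65.934 i$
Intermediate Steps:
$W{\left(A \right)} = 2 A^{2}$ ($W{\left(A \right)} = A 2 A = 2 A^{2}$)
$L = 122$ ($L = 61 \left(-6 + 2 \left(-2\right)^{2}\right) = 61 \left(-6 + 2 \cdot 4\right) = 61 \left(-6 + 8\right) = 61 \cdot 2 = 122$)
$N = - \frac{2784}{11633}$ ($N = \left(-384\right) \left(-29\right) \left(- \frac{1}{46532}\right) = 11136 \left(- \frac{1}{46532}\right) = - \frac{2784}{11633} \approx -0.23932$)
$t = -4347$ ($t = -4225 - 122 = -4347$)
$\sqrt{t + N} = \sqrt{-4347 - \frac{2784}{11633}} = \sqrt{- \frac{50571435}{11633}} = \frac{i \sqrt{588297503355}}{11633}$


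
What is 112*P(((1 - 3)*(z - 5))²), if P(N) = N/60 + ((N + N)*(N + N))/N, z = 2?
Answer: 80976/5 ≈ 16195.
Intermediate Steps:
P(N) = 241*N/60 (P(N) = N*(1/60) + ((2*N)*(2*N))/N = N/60 + (4*N²)/N = N/60 + 4*N = 241*N/60)
112*P(((1 - 3)*(z - 5))²) = 112*(241*((1 - 3)*(2 - 5))²/60) = 112*(241*(-2*(-3))²/60) = 112*((241/60)*6²) = 112*((241/60)*36) = 112*(723/5) = 80976/5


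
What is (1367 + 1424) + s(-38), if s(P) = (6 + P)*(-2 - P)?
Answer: 1639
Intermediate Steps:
s(P) = (-2 - P)*(6 + P)
(1367 + 1424) + s(-38) = (1367 + 1424) + (-12 - 1*(-38)² - 8*(-38)) = 2791 + (-12 - 1*1444 + 304) = 2791 + (-12 - 1444 + 304) = 2791 - 1152 = 1639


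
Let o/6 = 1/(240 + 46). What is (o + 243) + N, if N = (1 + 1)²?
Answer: 35324/143 ≈ 247.02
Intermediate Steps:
N = 4 (N = 2² = 4)
o = 3/143 (o = 6/(240 + 46) = 6/286 = 6*(1/286) = 3/143 ≈ 0.020979)
(o + 243) + N = (3/143 + 243) + 4 = 34752/143 + 4 = 35324/143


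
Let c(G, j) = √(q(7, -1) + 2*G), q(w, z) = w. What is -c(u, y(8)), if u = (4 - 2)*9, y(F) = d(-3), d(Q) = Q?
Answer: -√43 ≈ -6.5574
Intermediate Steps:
y(F) = -3
u = 18 (u = 2*9 = 18)
c(G, j) = √(7 + 2*G)
-c(u, y(8)) = -√(7 + 2*18) = -√(7 + 36) = -√43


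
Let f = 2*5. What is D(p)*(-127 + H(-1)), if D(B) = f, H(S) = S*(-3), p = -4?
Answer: -1240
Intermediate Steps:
H(S) = -3*S
f = 10
D(B) = 10
D(p)*(-127 + H(-1)) = 10*(-127 - 3*(-1)) = 10*(-127 + 3) = 10*(-124) = -1240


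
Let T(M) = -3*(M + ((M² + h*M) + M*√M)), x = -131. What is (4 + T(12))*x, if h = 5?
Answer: 84364 + 9432*√3 ≈ 1.0070e+5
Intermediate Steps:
T(M) = -18*M - 3*M² - 3*M^(3/2) (T(M) = -3*(M + ((M² + 5*M) + M*√M)) = -3*(M + ((M² + 5*M) + M^(3/2))) = -3*(M + (M² + M^(3/2) + 5*M)) = -3*(M² + M^(3/2) + 6*M) = -18*M - 3*M² - 3*M^(3/2))
(4 + T(12))*x = (4 + (-18*12 - 3*12² - 72*√3))*(-131) = (4 + (-216 - 3*144 - 72*√3))*(-131) = (4 + (-216 - 432 - 72*√3))*(-131) = (4 + (-648 - 72*√3))*(-131) = (-644 - 72*√3)*(-131) = 84364 + 9432*√3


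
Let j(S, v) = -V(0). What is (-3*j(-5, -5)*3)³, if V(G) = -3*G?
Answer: 0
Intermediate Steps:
j(S, v) = 0 (j(S, v) = -(-3)*0 = -1*0 = 0)
(-3*j(-5, -5)*3)³ = (-3*0*3)³ = (0*3)³ = 0³ = 0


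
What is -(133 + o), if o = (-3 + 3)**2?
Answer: -133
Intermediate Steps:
o = 0 (o = 0**2 = 0)
-(133 + o) = -(133 + 0) = -1*133 = -133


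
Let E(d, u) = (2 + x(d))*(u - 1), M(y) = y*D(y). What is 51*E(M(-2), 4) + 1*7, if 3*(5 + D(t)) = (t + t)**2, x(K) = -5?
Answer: -452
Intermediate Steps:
D(t) = -5 + 4*t**2/3 (D(t) = -5 + (t + t)**2/3 = -5 + (2*t)**2/3 = -5 + (4*t**2)/3 = -5 + 4*t**2/3)
M(y) = y*(-5 + 4*y**2/3)
E(d, u) = 3 - 3*u (E(d, u) = (2 - 5)*(u - 1) = -3*(-1 + u) = 3 - 3*u)
51*E(M(-2), 4) + 1*7 = 51*(3 - 3*4) + 1*7 = 51*(3 - 12) + 7 = 51*(-9) + 7 = -459 + 7 = -452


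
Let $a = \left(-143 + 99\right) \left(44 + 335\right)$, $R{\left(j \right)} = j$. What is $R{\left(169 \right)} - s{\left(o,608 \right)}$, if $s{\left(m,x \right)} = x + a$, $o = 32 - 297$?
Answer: $16237$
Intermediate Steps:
$o = -265$
$a = -16676$ ($a = \left(-44\right) 379 = -16676$)
$s{\left(m,x \right)} = -16676 + x$ ($s{\left(m,x \right)} = x - 16676 = -16676 + x$)
$R{\left(169 \right)} - s{\left(o,608 \right)} = 169 - \left(-16676 + 608\right) = 169 - -16068 = 169 + 16068 = 16237$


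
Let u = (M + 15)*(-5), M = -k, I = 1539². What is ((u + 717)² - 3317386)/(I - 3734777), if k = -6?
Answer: 1471421/683128 ≈ 2.1539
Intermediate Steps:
I = 2368521
M = 6 (M = -1*(-6) = 6)
u = -105 (u = (6 + 15)*(-5) = 21*(-5) = -105)
((u + 717)² - 3317386)/(I - 3734777) = ((-105 + 717)² - 3317386)/(2368521 - 3734777) = (612² - 3317386)/(-1366256) = (374544 - 3317386)*(-1/1366256) = -2942842*(-1/1366256) = 1471421/683128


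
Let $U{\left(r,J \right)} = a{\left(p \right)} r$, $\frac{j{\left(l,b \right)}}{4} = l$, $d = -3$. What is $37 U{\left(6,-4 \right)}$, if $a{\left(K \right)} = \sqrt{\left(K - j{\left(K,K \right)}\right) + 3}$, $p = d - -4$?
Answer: $0$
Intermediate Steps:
$j{\left(l,b \right)} = 4 l$
$p = 1$ ($p = -3 - -4 = -3 + 4 = 1$)
$a{\left(K \right)} = \sqrt{3 - 3 K}$ ($a{\left(K \right)} = \sqrt{\left(K - 4 K\right) + 3} = \sqrt{- 3 K + 3} = \sqrt{3 - 3 K}$)
$U{\left(r,J \right)} = 0$ ($U{\left(r,J \right)} = \sqrt{3 - 3} r = \sqrt{0} r = 0 r = 0$)
$37 U{\left(6,-4 \right)} = 37 \cdot 0 = 0$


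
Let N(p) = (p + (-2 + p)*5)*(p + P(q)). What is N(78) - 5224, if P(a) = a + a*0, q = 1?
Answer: 30958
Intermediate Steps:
P(a) = a (P(a) = a + 0 = a)
N(p) = (1 + p)*(-10 + 6*p) (N(p) = (p + (-2 + p)*5)*(p + 1) = (p + (-10 + 5*p))*(1 + p) = (-10 + 6*p)*(1 + p) = (1 + p)*(-10 + 6*p))
N(78) - 5224 = (-10 - 4*78 + 6*78²) - 5224 = (-10 - 312 + 6*6084) - 5224 = (-10 - 312 + 36504) - 5224 = 36182 - 5224 = 30958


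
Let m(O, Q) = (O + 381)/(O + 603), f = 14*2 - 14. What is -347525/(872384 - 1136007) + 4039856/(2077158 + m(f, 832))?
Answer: 1102494788583221/337861050789863 ≈ 3.2632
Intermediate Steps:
f = 14 (f = 28 - 14 = 14)
m(O, Q) = (381 + O)/(603 + O)
-347525/(872384 - 1136007) + 4039856/(2077158 + m(f, 832)) = -347525/(872384 - 1136007) + 4039856/(2077158 + (381 + 14)/(603 + 14)) = -347525/(-263623) + 4039856/(2077158 + 395/617) = -347525*(-1/263623) + 4039856/(2077158 + (1/617)*395) = 347525/263623 + 4039856/(2077158 + 395/617) = 347525/263623 + 4039856/(1281606881/617) = 347525/263623 + 4039856*(617/1281606881) = 347525/263623 + 2492591152/1281606881 = 1102494788583221/337861050789863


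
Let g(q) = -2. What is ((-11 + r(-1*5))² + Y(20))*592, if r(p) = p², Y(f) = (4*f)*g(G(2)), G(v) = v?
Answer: 21312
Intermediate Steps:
Y(f) = -8*f (Y(f) = (4*f)*(-2) = -8*f)
((-11 + r(-1*5))² + Y(20))*592 = ((-11 + (-1*5)²)² - 8*20)*592 = ((-11 + (-5)²)² - 160)*592 = ((-11 + 25)² - 160)*592 = (14² - 160)*592 = (196 - 160)*592 = 36*592 = 21312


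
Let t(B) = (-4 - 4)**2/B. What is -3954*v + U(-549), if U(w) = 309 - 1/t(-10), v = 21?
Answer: -2647195/32 ≈ -82725.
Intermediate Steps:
t(B) = 64/B (t(B) = (-8)**2/B = 64/B)
U(w) = 9893/32 (U(w) = 309 - 1/(64/(-10)) = 309 - 1/(64*(-1/10)) = 309 - 1/(-32/5) = 309 - 1*(-5/32) = 309 + 5/32 = 9893/32)
-3954*v + U(-549) = -3954*21 + 9893/32 = -83034 + 9893/32 = -2647195/32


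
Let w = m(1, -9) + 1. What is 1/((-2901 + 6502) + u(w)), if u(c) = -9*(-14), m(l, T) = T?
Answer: 1/3727 ≈ 0.00026831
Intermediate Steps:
w = -8 (w = -9 + 1 = -8)
u(c) = 126
1/((-2901 + 6502) + u(w)) = 1/((-2901 + 6502) + 126) = 1/(3601 + 126) = 1/3727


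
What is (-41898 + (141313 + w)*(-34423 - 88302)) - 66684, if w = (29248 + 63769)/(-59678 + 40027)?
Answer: -340790896097732/19651 ≈ -1.7342e+10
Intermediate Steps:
w = -93017/19651 (w = 93017/(-19651) = 93017*(-1/19651) = -93017/19651 ≈ -4.7335)
(-41898 + (141313 + w)*(-34423 - 88302)) - 66684 = (-41898 + (141313 - 93017/19651)*(-34423 - 88302)) - 66684 = (-41898 + (2776848746/19651)*(-122725)) - 66684 = (-41898 - 340788762352850/19651) - 66684 = -340789585690448/19651 - 66684 = -340790896097732/19651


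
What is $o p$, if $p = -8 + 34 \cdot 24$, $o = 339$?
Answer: $273912$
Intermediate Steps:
$p = 808$ ($p = -8 + 816 = 808$)
$o p = 339 \cdot 808 = 273912$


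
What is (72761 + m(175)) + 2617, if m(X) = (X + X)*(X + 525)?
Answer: 320378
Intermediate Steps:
m(X) = 2*X*(525 + X) (m(X) = (2*X)*(525 + X) = 2*X*(525 + X))
(72761 + m(175)) + 2617 = (72761 + 2*175*(525 + 175)) + 2617 = (72761 + 2*175*700) + 2617 = (72761 + 245000) + 2617 = 317761 + 2617 = 320378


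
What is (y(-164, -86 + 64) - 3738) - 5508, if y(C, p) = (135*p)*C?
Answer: 477834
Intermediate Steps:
y(C, p) = 135*C*p
(y(-164, -86 + 64) - 3738) - 5508 = (135*(-164)*(-86 + 64) - 3738) - 5508 = (135*(-164)*(-22) - 3738) - 5508 = (487080 - 3738) - 5508 = 483342 - 5508 = 477834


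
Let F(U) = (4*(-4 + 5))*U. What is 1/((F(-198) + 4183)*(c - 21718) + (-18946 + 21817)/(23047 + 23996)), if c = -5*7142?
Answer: -5227/1017897344677 ≈ -5.1351e-9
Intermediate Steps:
c = -35710
F(U) = 4*U (F(U) = (4*1)*U = 4*U)
1/((F(-198) + 4183)*(c - 21718) + (-18946 + 21817)/(23047 + 23996)) = 1/((4*(-198) + 4183)*(-35710 - 21718) + (-18946 + 21817)/(23047 + 23996)) = 1/((-792 + 4183)*(-57428) + 2871/47043) = 1/(3391*(-57428) + 2871*(1/47043)) = 1/(-194738348 + 319/5227) = 1/(-1017897344677/5227) = -5227/1017897344677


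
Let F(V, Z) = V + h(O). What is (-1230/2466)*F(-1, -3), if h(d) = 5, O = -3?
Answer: -820/411 ≈ -1.9951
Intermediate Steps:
F(V, Z) = 5 + V (F(V, Z) = V + 5 = 5 + V)
(-1230/2466)*F(-1, -3) = (-1230/2466)*(5 - 1) = -1230*1/2466*4 = -205/411*4 = -820/411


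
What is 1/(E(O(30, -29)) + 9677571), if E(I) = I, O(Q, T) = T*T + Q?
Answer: 1/9678442 ≈ 1.0332e-7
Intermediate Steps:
O(Q, T) = Q + T² (O(Q, T) = T² + Q = Q + T²)
1/(E(O(30, -29)) + 9677571) = 1/((30 + (-29)²) + 9677571) = 1/((30 + 841) + 9677571) = 1/(871 + 9677571) = 1/9678442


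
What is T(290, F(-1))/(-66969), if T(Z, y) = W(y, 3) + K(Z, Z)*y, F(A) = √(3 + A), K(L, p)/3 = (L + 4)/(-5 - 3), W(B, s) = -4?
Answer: 4/66969 + 7*√2/4252 ≈ 0.0023879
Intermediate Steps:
K(L, p) = -3/2 - 3*L/8 (K(L, p) = 3*((L + 4)/(-5 - 3)) = 3*((4 + L)/(-8)) = 3*((4 + L)*(-⅛)) = 3*(-½ - L/8) = -3/2 - 3*L/8)
T(Z, y) = -4 + y*(-3/2 - 3*Z/8) (T(Z, y) = -4 + (-3/2 - 3*Z/8)*y = -4 + y*(-3/2 - 3*Z/8))
T(290, F(-1))/(-66969) = (-4 - 3*√(3 - 1)*(4 + 290)/8)/(-66969) = (-4 - 3/8*√2*294)*(-1/66969) = (-4 - 441*√2/4)*(-1/66969) = 4/66969 + 7*√2/4252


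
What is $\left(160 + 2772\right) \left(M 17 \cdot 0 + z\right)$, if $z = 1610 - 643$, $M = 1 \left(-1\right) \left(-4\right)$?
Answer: $2835244$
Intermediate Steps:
$M = 4$ ($M = \left(-1\right) \left(-4\right) = 4$)
$z = 967$
$\left(160 + 2772\right) \left(M 17 \cdot 0 + z\right) = \left(160 + 2772\right) \left(4 \cdot 17 \cdot 0 + 967\right) = 2932 \left(68 \cdot 0 + 967\right) = 2932 \left(0 + 967\right) = 2932 \cdot 967 = 2835244$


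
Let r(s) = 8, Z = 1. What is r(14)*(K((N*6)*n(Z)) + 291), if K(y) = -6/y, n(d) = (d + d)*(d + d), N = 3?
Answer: 6982/3 ≈ 2327.3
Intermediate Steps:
n(d) = 4*d**2 (n(d) = (2*d)*(2*d) = 4*d**2)
r(14)*(K((N*6)*n(Z)) + 291) = 8*(-6/((3*6)*(4*1**2)) + 291) = 8*(-6/(18*(4*1)) + 291) = 8*(-6/(18*4) + 291) = 8*(-6/72 + 291) = 8*(-6*1/72 + 291) = 8*(-1/12 + 291) = 8*(3491/12) = 6982/3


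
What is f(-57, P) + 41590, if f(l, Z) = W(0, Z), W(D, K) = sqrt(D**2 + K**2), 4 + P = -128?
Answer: 41722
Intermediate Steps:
P = -132 (P = -4 - 128 = -132)
f(l, Z) = sqrt(Z**2) (f(l, Z) = sqrt(0**2 + Z**2) = sqrt(0 + Z**2) = sqrt(Z**2))
f(-57, P) + 41590 = sqrt((-132)**2) + 41590 = sqrt(17424) + 41590 = 132 + 41590 = 41722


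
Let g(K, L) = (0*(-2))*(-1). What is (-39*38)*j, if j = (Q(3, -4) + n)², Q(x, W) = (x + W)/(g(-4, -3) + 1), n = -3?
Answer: -23712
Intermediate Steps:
g(K, L) = 0 (g(K, L) = 0*(-1) = 0)
Q(x, W) = W + x (Q(x, W) = (x + W)/(0 + 1) = (W + x)/1 = (W + x)*1 = W + x)
j = 16 (j = ((-4 + 3) - 3)² = (-1 - 3)² = (-4)² = 16)
(-39*38)*j = -39*38*16 = -1482*16 = -23712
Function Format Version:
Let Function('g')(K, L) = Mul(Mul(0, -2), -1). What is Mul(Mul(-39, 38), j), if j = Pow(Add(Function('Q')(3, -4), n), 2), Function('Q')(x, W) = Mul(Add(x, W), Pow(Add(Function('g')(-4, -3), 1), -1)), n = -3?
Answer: -23712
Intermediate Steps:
Function('g')(K, L) = 0 (Function('g')(K, L) = Mul(0, -1) = 0)
Function('Q')(x, W) = Add(W, x) (Function('Q')(x, W) = Mul(Add(x, W), Pow(Add(0, 1), -1)) = Mul(Add(W, x), Pow(1, -1)) = Mul(Add(W, x), 1) = Add(W, x))
j = 16 (j = Pow(Add(Add(-4, 3), -3), 2) = Pow(Add(-1, -3), 2) = Pow(-4, 2) = 16)
Mul(Mul(-39, 38), j) = Mul(Mul(-39, 38), 16) = Mul(-1482, 16) = -23712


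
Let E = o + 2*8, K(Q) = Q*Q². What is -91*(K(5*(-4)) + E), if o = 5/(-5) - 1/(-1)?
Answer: 726544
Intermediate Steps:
o = 0 (o = 5*(-⅕) - 1*(-1) = -1 + 1 = 0)
K(Q) = Q³
E = 16 (E = 0 + 2*8 = 0 + 16 = 16)
-91*(K(5*(-4)) + E) = -91*((5*(-4))³ + 16) = -91*((-20)³ + 16) = -91*(-8000 + 16) = -91*(-7984) = 726544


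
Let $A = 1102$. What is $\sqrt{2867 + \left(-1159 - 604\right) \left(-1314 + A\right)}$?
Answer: $3 \sqrt{41847} \approx 613.7$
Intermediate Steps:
$\sqrt{2867 + \left(-1159 - 604\right) \left(-1314 + A\right)} = \sqrt{2867 + \left(-1159 - 604\right) \left(-1314 + 1102\right)} = \sqrt{2867 - -373756} = \sqrt{2867 + 373756} = \sqrt{376623} = 3 \sqrt{41847}$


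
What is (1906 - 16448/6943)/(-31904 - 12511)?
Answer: -377626/8810667 ≈ -0.042860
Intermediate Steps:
(1906 - 16448/6943)/(-31904 - 12511) = (1906 - 16448*1/6943)/(-44415) = (1906 - 16448/6943)*(-1/44415) = (13216910/6943)*(-1/44415) = -377626/8810667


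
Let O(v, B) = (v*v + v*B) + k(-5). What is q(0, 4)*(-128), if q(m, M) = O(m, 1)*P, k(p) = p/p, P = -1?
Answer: 128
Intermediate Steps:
k(p) = 1
O(v, B) = 1 + v² + B*v (O(v, B) = (v*v + v*B) + 1 = (v² + B*v) + 1 = 1 + v² + B*v)
q(m, M) = -1 - m - m² (q(m, M) = (1 + m² + 1*m)*(-1) = (1 + m² + m)*(-1) = (1 + m + m²)*(-1) = -1 - m - m²)
q(0, 4)*(-128) = (-1 - 1*0 - 1*0²)*(-128) = (-1 + 0 - 1*0)*(-128) = (-1 + 0 + 0)*(-128) = -1*(-128) = 128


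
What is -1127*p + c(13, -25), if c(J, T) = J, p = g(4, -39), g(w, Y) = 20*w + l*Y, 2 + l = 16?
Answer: 525195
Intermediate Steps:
l = 14 (l = -2 + 16 = 14)
g(w, Y) = 14*Y + 20*w (g(w, Y) = 20*w + 14*Y = 14*Y + 20*w)
p = -466 (p = 14*(-39) + 20*4 = -546 + 80 = -466)
-1127*p + c(13, -25) = -1127*(-466) + 13 = 525182 + 13 = 525195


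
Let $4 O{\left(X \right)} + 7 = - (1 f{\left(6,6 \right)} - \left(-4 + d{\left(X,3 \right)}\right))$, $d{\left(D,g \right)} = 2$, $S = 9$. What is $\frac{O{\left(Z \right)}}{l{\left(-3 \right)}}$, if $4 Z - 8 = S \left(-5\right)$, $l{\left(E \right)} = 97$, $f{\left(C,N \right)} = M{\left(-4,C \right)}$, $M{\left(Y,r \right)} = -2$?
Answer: $- \frac{7}{388} \approx -0.018041$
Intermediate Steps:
$f{\left(C,N \right)} = -2$
$Z = - \frac{37}{4}$ ($Z = 2 + \frac{9 \left(-5\right)}{4} = 2 + \frac{1}{4} \left(-45\right) = 2 - \frac{45}{4} = - \frac{37}{4} \approx -9.25$)
$O{\left(X \right)} = - \frac{7}{4}$ ($O{\left(X \right)} = - \frac{7}{4} + \frac{\left(-1\right) \left(1 \left(-2\right) + \left(4 - 2\right)\right)}{4} = - \frac{7}{4} + \frac{\left(-1\right) \left(-2 + \left(4 - 2\right)\right)}{4} = - \frac{7}{4} + \frac{\left(-1\right) \left(-2 + 2\right)}{4} = - \frac{7}{4} + \frac{\left(-1\right) 0}{4} = - \frac{7}{4} + \frac{1}{4} \cdot 0 = - \frac{7}{4} + 0 = - \frac{7}{4}$)
$\frac{O{\left(Z \right)}}{l{\left(-3 \right)}} = - \frac{7}{4 \cdot 97} = \left(- \frac{7}{4}\right) \frac{1}{97} = - \frac{7}{388}$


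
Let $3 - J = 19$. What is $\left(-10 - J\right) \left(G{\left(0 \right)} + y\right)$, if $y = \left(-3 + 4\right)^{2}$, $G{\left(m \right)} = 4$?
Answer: $30$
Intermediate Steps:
$J = -16$ ($J = 3 - 19 = -16$)
$y = 1$ ($y = 1^{2} = 1$)
$\left(-10 - J\right) \left(G{\left(0 \right)} + y\right) = \left(-10 - -16\right) \left(4 + 1\right) = \left(-10 + 16\right) 5 = 6 \cdot 5 = 30$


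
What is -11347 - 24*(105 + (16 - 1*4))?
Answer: -14155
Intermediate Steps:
-11347 - 24*(105 + (16 - 1*4)) = -11347 - 24*(105 + (16 - 4)) = -11347 - 24*(105 + 12) = -11347 - 24*117 = -11347 - 2808 = -14155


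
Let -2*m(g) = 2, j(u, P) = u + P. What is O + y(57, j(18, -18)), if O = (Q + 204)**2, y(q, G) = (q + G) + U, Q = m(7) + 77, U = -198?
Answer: 78259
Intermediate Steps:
j(u, P) = P + u
m(g) = -1 (m(g) = -1/2*2 = -1)
Q = 76 (Q = -1 + 77 = 76)
y(q, G) = -198 + G + q (y(q, G) = (q + G) - 198 = (G + q) - 198 = -198 + G + q)
O = 78400 (O = (76 + 204)**2 = 280**2 = 78400)
O + y(57, j(18, -18)) = 78400 + (-198 + (-18 + 18) + 57) = 78400 + (-198 + 0 + 57) = 78400 - 141 = 78259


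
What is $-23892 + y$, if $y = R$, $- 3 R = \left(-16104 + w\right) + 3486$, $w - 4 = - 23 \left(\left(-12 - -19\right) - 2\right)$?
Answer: $-19649$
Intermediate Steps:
$w = -111$ ($w = 4 - 23 \left(\left(-12 - -19\right) - 2\right) = 4 - 23 \left(\left(-12 + 19\right) - 2\right) = 4 - 23 \left(7 - 2\right) = 4 - 115 = -111$)
$R = 4243$ ($R = - \frac{\left(-16104 - 111\right) + 3486}{3} = - \frac{-16215 + 3486}{3} = \left(- \frac{1}{3}\right) \left(-12729\right) = 4243$)
$y = 4243$
$-23892 + y = -23892 + 4243 = -19649$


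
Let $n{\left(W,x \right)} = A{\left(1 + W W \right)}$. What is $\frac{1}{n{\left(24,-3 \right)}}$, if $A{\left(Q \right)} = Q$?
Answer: $\frac{1}{577} \approx 0.0017331$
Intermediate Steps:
$n{\left(W,x \right)} = 1 + W^{2}$ ($n{\left(W,x \right)} = 1 + W W = 1 + W^{2}$)
$\frac{1}{n{\left(24,-3 \right)}} = \frac{1}{1 + 24^{2}} = \frac{1}{1 + 576} = \frac{1}{577}$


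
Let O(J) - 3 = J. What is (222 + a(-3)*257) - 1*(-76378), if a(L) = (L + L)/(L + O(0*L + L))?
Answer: 77114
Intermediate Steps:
O(J) = 3 + J
a(L) = 2*L/(3 + 2*L) (a(L) = (L + L)/(L + (3 + (0*L + L))) = (2*L)/(L + (3 + (0 + L))) = (2*L)/(L + (3 + L)) = (2*L)/(3 + 2*L) = 2*L/(3 + 2*L))
(222 + a(-3)*257) - 1*(-76378) = (222 + (2*(-3)/(3 + 2*(-3)))*257) - 1*(-76378) = (222 + (2*(-3)/(3 - 6))*257) + 76378 = (222 + (2*(-3)/(-3))*257) + 76378 = (222 + (2*(-3)*(-1/3))*257) + 76378 = (222 + 2*257) + 76378 = (222 + 514) + 76378 = 736 + 76378 = 77114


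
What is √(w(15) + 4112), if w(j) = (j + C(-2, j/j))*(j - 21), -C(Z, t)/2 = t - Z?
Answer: √4058 ≈ 63.702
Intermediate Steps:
C(Z, t) = -2*t + 2*Z (C(Z, t) = -2*(t - Z) = -2*t + 2*Z)
w(j) = (-21 + j)*(-6 + j) (w(j) = (j + (-2*j/j + 2*(-2)))*(j - 21) = (j + (-2*1 - 4))*(-21 + j) = (j + (-2 - 4))*(-21 + j) = (j - 6)*(-21 + j) = (-6 + j)*(-21 + j) = (-21 + j)*(-6 + j))
√(w(15) + 4112) = √((126 + 15² - 27*15) + 4112) = √((126 + 225 - 405) + 4112) = √(-54 + 4112) = √4058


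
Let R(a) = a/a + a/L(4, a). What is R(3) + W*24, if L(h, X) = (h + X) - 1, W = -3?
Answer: -141/2 ≈ -70.500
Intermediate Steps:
L(h, X) = -1 + X + h (L(h, X) = (X + h) - 1 = -1 + X + h)
R(a) = 1 + a/(3 + a) (R(a) = a/a + a/(-1 + a + 4) = 1 + a/(3 + a))
R(3) + W*24 = (3 + 2*3)/(3 + 3) - 3*24 = (3 + 6)/6 - 72 = (1/6)*9 - 72 = 3/2 - 72 = -141/2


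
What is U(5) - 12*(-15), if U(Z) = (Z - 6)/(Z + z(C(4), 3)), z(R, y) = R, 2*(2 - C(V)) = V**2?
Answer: 181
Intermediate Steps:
C(V) = 2 - V**2/2
U(Z) = 1 (U(Z) = (Z - 6)/(Z + (2 - 1/2*4**2)) = (-6 + Z)/(Z + (2 - 1/2*16)) = (-6 + Z)/(Z + (2 - 8)) = (-6 + Z)/(Z - 6) = (-6 + Z)/(-6 + Z) = 1)
U(5) - 12*(-15) = 1 - 12*(-15) = 1 + 180 = 181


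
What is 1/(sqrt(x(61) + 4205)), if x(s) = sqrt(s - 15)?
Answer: 1/sqrt(4205 + sqrt(46)) ≈ 0.015409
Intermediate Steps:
x(s) = sqrt(-15 + s)
1/(sqrt(x(61) + 4205)) = 1/(sqrt(sqrt(-15 + 61) + 4205)) = 1/(sqrt(sqrt(46) + 4205)) = 1/(sqrt(4205 + sqrt(46))) = 1/sqrt(4205 + sqrt(46))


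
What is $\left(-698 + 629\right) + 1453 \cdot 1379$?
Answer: $2003618$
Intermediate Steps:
$\left(-698 + 629\right) + 1453 \cdot 1379 = -69 + 2003687 = 2003618$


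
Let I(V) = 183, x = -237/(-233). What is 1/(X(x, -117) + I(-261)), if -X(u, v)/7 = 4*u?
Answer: 233/36003 ≈ 0.0064717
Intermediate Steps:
x = 237/233 (x = -237*(-1/233) = 237/233 ≈ 1.0172)
X(u, v) = -28*u
1/(X(x, -117) + I(-261)) = 1/(-28*237/233 + 183) = 1/(-6636/233 + 183) = 1/(36003/233) = 233/36003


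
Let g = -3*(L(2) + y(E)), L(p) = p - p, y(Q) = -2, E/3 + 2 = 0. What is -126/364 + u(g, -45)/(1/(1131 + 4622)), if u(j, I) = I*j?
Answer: -40386069/26 ≈ -1.5533e+6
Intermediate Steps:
E = -6 (E = -6 + 3*0 = -6 + 0 = -6)
L(p) = 0
g = 6 (g = -3*(0 - 2) = -3*(-2) = 6)
-126/364 + u(g, -45)/(1/(1131 + 4622)) = -126/364 + (-45*6)/(1/(1131 + 4622)) = -126*1/364 - 270/(1/5753) = -9/26 - 270/1/5753 = -9/26 - 270*5753 = -9/26 - 1553310 = -40386069/26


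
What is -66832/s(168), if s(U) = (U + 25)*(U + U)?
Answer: -4177/4053 ≈ -1.0306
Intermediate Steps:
s(U) = 2*U*(25 + U) (s(U) = (25 + U)*(2*U) = 2*U*(25 + U))
-66832/s(168) = -66832*1/(336*(25 + 168)) = -66832/(2*168*193) = -66832/64848 = -66832*1/64848 = -4177/4053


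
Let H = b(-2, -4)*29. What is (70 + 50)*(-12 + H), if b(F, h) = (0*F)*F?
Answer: -1440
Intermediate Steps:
b(F, h) = 0 (b(F, h) = 0*F = 0)
H = 0 (H = 0*29 = 0)
(70 + 50)*(-12 + H) = (70 + 50)*(-12 + 0) = 120*(-12) = -1440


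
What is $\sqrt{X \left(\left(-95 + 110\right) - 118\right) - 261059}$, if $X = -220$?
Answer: $i \sqrt{238399} \approx 488.26 i$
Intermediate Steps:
$\sqrt{X \left(\left(-95 + 110\right) - 118\right) - 261059} = \sqrt{- 220 \left(\left(-95 + 110\right) - 118\right) - 261059} = \sqrt{- 220 \left(15 - 118\right) - 261059} = \sqrt{\left(-220\right) \left(-103\right) - 261059} = \sqrt{22660 - 261059} = \sqrt{-238399} = i \sqrt{238399}$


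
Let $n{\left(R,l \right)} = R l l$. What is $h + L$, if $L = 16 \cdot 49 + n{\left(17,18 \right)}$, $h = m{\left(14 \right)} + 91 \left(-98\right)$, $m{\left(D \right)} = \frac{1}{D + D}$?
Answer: $- \frac{73527}{28} \approx -2626.0$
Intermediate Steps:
$m{\left(D \right)} = \frac{1}{2 D}$
$n{\left(R,l \right)} = R l^{2}$
$h = - \frac{249703}{28}$ ($h = \frac{1}{2 \cdot 14} + 91 \left(-98\right) = \frac{1}{2} \cdot \frac{1}{14} - 8918 = \frac{1}{28} - 8918 = - \frac{249703}{28} \approx -8918.0$)
$L = 6292$ ($L = 16 \cdot 49 + 17 \cdot 18^{2} = 784 + 17 \cdot 324 = 784 + 5508 = 6292$)
$h + L = - \frac{249703}{28} + 6292 = - \frac{73527}{28}$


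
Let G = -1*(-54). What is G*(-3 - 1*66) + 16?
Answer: -3710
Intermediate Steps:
G = 54
G*(-3 - 1*66) + 16 = 54*(-3 - 1*66) + 16 = 54*(-3 - 66) + 16 = 54*(-69) + 16 = -3726 + 16 = -3710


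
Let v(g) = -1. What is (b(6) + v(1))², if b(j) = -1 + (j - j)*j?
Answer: 4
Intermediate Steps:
b(j) = -1 (b(j) = -1 + 0*j = -1 + 0 = -1)
(b(6) + v(1))² = (-1 - 1)² = (-2)² = 4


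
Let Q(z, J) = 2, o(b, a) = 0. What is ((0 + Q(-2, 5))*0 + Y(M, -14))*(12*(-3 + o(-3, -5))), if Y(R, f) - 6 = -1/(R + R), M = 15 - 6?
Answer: -214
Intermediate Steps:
M = 9
Y(R, f) = 6 - 1/(2*R) (Y(R, f) = 6 - 1/(R + R) = 6 - 1/(2*R))
((0 + Q(-2, 5))*0 + Y(M, -14))*(12*(-3 + o(-3, -5))) = ((0 + 2)*0 + (6 - 1/2/9))*(12*(-3 + 0)) = (2*0 + (6 - 1/2*1/9))*(12*(-3)) = (0 + (6 - 1/18))*(-36) = (0 + 107/18)*(-36) = (107/18)*(-36) = -214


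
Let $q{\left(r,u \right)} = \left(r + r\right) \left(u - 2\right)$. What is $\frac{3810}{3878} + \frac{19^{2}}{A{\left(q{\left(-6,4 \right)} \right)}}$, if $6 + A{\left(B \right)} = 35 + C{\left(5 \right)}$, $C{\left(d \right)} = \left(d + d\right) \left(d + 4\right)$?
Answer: $\frac{132382}{32963} \approx 4.0161$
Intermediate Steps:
$q{\left(r,u \right)} = 2 r \left(-2 + u\right)$
$C{\left(d \right)} = 2 d \left(4 + d\right)$
$A{\left(B \right)} = 119$ ($A{\left(B \right)} = -6 + \left(35 + 2 \cdot 5 \left(4 + 5\right)\right) = -6 + \left(35 + 2 \cdot 5 \cdot 9\right) = -6 + \left(35 + 90\right) = -6 + 125 = 119$)
$\frac{3810}{3878} + \frac{19^{2}}{A{\left(q{\left(-6,4 \right)} \right)}} = \frac{3810}{3878} + \frac{19^{2}}{119} = 3810 \cdot \frac{1}{3878} + 361 \cdot \frac{1}{119} = \frac{1905}{1939} + \frac{361}{119} = \frac{132382}{32963}$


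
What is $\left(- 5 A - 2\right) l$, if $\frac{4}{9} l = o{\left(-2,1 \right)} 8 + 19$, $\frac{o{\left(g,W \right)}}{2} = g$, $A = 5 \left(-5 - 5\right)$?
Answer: $-7254$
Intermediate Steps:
$A = -50$ ($A = 5 \left(-10\right) = -50$)
$o{\left(g,W \right)} = 2 g$
$l = - \frac{117}{4}$ ($l = \frac{9 \left(2 \left(-2\right) 8 + 19\right)}{4} = \frac{9 \left(\left(-4\right) 8 + 19\right)}{4} = \frac{9 \left(-32 + 19\right)}{4} = \frac{9}{4} \left(-13\right) = - \frac{117}{4} \approx -29.25$)
$\left(- 5 A - 2\right) l = \left(\left(-5\right) \left(-50\right) - 2\right) \left(- \frac{117}{4}\right) = \left(250 - 2\right) \left(- \frac{117}{4}\right) = 248 \left(- \frac{117}{4}\right) = -7254$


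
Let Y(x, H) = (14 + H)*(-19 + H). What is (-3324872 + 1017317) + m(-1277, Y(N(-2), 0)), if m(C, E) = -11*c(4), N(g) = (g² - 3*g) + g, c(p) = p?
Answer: -2307599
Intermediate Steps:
N(g) = g² - 2*g
Y(x, H) = (-19 + H)*(14 + H)
m(C, E) = -44 (m(C, E) = -11*4 = -44)
(-3324872 + 1017317) + m(-1277, Y(N(-2), 0)) = (-3324872 + 1017317) - 44 = -2307555 - 44 = -2307599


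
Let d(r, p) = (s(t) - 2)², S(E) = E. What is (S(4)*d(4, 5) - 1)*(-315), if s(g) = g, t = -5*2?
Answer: -181125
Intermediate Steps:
t = -10
d(r, p) = 144 (d(r, p) = (-10 - 2)² = (-12)² = 144)
(S(4)*d(4, 5) - 1)*(-315) = (4*144 - 1)*(-315) = (576 - 1)*(-315) = 575*(-315) = -181125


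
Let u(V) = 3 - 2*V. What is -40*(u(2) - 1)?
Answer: 80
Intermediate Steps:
-40*(u(2) - 1) = -40*((3 - 2*2) - 1) = -40*((3 - 4) - 1) = -40*(-1 - 1) = -40*(-2) = 80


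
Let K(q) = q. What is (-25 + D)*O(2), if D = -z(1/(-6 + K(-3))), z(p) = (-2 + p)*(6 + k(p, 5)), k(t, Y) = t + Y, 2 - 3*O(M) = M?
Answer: 0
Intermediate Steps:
O(M) = 2/3 - M/3
k(t, Y) = Y + t
z(p) = (-2 + p)*(11 + p) (z(p) = (-2 + p)*(6 + (5 + p)) = (-2 + p)*(11 + p))
D = 1862/81 (D = -(-22 + (1/(-6 - 3))**2 + 9/(-6 - 3)) = -(-22 + (1/(-9))**2 + 9/(-9)) = -(-22 + (-1/9)**2 + 9*(-1/9)) = -(-22 + 1/81 - 1) = -1*(-1862/81) = 1862/81 ≈ 22.988)
(-25 + D)*O(2) = (-25 + 1862/81)*(2/3 - 1/3*2) = -163*(2/3 - 2/3)/81 = -163/81*0 = 0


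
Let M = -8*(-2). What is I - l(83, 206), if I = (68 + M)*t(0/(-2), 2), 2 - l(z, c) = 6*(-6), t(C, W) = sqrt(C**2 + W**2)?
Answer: 130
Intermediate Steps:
M = 16
l(z, c) = 38 (l(z, c) = 2 - 6*(-6) = 2 - 1*(-36) = 2 + 36 = 38)
I = 168 (I = (68 + 16)*sqrt((0/(-2))**2 + 2**2) = 84*sqrt((0*(-1/2))**2 + 4) = 84*sqrt(0**2 + 4) = 84*sqrt(0 + 4) = 84*sqrt(4) = 84*2 = 168)
I - l(83, 206) = 168 - 1*38 = 168 - 38 = 130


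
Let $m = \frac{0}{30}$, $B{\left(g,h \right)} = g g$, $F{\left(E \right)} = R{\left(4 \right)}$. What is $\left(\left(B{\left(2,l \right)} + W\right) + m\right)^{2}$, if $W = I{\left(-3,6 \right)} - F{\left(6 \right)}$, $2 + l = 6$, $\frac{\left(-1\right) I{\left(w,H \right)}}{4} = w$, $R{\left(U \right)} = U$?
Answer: $144$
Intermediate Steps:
$I{\left(w,H \right)} = - 4 w$
$F{\left(E \right)} = 4$
$l = 4$ ($l = -2 + 6 = 4$)
$B{\left(g,h \right)} = g^{2}$
$m = 0$ ($m = 0 \cdot \frac{1}{30} = 0$)
$W = 8$ ($W = \left(-4\right) \left(-3\right) - 4 = 12 - 4 = 8$)
$\left(\left(B{\left(2,l \right)} + W\right) + m\right)^{2} = \left(\left(2^{2} + 8\right) + 0\right)^{2} = \left(\left(4 + 8\right) + 0\right)^{2} = \left(12 + 0\right)^{2} = 12^{2} = 144$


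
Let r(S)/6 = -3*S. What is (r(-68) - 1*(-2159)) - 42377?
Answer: -38994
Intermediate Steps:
r(S) = -18*S (r(S) = 6*(-3*S) = -18*S)
(r(-68) - 1*(-2159)) - 42377 = (-18*(-68) - 1*(-2159)) - 42377 = (1224 + 2159) - 42377 = 3383 - 42377 = -38994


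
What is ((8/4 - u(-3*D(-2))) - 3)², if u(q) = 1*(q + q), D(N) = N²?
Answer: 529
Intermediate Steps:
u(q) = 2*q (u(q) = 1*(2*q) = 2*q)
((8/4 - u(-3*D(-2))) - 3)² = ((8/4 - 2*(-3*(-2)²)) - 3)² = ((8*(¼) - 2*(-3*4)) - 3)² = ((2 - 2*(-12)) - 3)² = ((2 - 1*(-24)) - 3)² = ((2 + 24) - 3)² = (26 - 3)² = 23² = 529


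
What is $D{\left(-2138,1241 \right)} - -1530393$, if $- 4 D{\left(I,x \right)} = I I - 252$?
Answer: $387695$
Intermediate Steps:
$D{\left(I,x \right)} = 63 - \frac{I^{2}}{4}$ ($D{\left(I,x \right)} = - \frac{I I - 252}{4} = - \frac{I^{2} - 252}{4} = - \frac{-252 + I^{2}}{4} = 63 - \frac{I^{2}}{4}$)
$D{\left(-2138,1241 \right)} - -1530393 = \left(63 - \frac{\left(-2138\right)^{2}}{4}\right) - -1530393 = \left(63 - 1142761\right) + 1530393 = -1142698 + 1530393 = 387695$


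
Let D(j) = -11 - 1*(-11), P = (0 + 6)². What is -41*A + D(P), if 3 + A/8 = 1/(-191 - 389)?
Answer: 142762/145 ≈ 984.57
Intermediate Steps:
P = 36 (P = 6² = 36)
A = -3482/145 (A = -24 + 8/(-191 - 389) = -24 + 8/(-580) = -24 + 8*(-1/580) = -24 - 2/145 = -3482/145 ≈ -24.014)
D(j) = 0 (D(j) = -11 + 11 = 0)
-41*A + D(P) = -41*(-3482/145) + 0 = 142762/145 + 0 = 142762/145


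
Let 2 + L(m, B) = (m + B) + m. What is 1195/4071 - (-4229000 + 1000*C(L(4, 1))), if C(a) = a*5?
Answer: 17073775195/4071 ≈ 4.1940e+6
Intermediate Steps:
L(m, B) = -2 + B + 2*m (L(m, B) = -2 + ((m + B) + m) = -2 + ((B + m) + m) = -2 + (B + 2*m) = -2 + B + 2*m)
C(a) = 5*a
1195/4071 - (-4229000 + 1000*C(L(4, 1))) = 1195/4071 - (-4229000 + 5000*(-2 + 1 + 2*4)) = 1195*(1/4071) - (-4229000 + 5000*(-2 + 1 + 8)) = 1195/4071 - 1000/(1/(5*7 - 4229)) = 1195/4071 - 1000/(1/(35 - 4229)) = 1195/4071 - 1000/(1/(-4194)) = 1195/4071 - 1000/(-1/4194) = 1195/4071 - 1000*(-4194) = 1195/4071 + 4194000 = 17073775195/4071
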